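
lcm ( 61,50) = 3050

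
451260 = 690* 654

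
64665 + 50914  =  115579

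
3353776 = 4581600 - 1227824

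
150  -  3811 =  - 3661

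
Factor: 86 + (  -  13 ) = 73= 73^1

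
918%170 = 68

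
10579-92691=-82112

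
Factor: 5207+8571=2^1*83^2 = 13778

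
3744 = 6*624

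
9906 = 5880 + 4026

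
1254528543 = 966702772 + 287825771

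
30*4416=132480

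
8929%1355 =799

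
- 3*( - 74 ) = 222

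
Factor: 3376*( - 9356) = -31585856= - 2^6*211^1*2339^1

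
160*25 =4000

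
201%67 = 0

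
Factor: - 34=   -  2^1*17^1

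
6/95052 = 1/15842 = 0.00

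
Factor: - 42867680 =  - 2^5*5^1*113^1*2371^1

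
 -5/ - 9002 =5/9002 = 0.00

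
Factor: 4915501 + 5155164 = 10070665 = 5^1*11^1*19^1*23^1*419^1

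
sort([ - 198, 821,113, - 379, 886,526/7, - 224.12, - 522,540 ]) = [ - 522,  -  379, - 224.12, - 198, 526/7, 113, 540,821,886 ]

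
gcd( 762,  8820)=6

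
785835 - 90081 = 695754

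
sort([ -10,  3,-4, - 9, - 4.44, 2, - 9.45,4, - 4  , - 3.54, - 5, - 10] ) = [ - 10, - 10,-9.45, - 9, - 5, - 4.44, - 4, - 4, - 3.54, 2, 3,4]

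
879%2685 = 879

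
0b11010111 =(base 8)327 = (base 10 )215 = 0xd7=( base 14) 115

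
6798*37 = 251526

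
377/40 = 377/40 = 9.43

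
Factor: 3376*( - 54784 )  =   - 184950784 = - 2^13*107^1 * 211^1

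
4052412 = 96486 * 42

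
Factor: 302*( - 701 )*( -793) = 2^1* 13^1*61^1*151^1*701^1 = 167879686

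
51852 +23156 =75008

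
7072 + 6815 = 13887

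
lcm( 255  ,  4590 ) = 4590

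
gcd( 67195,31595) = 445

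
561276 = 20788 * 27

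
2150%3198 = 2150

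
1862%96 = 38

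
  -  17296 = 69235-86531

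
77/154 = 1/2 = 0.50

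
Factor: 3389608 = 2^3*641^1*661^1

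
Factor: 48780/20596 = 3^2*5^1*19^( - 1)=45/19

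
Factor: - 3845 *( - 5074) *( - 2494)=  -  2^2*5^1*29^1*43^2 *59^1*769^1 = - 48656767820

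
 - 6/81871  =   - 6/81871  =  - 0.00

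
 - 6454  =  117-6571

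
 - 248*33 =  - 8184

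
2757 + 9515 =12272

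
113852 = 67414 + 46438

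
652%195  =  67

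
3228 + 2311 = 5539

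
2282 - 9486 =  - 7204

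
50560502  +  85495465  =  136055967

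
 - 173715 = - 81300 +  - 92415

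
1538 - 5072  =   -3534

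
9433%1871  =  78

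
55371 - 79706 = -24335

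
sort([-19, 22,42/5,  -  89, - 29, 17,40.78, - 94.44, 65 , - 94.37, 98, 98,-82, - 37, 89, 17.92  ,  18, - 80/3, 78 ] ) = [ - 94.44, - 94.37 , - 89, - 82, - 37, - 29, - 80/3,-19, 42/5, 17,17.92, 18 , 22,  40.78,65, 78,89,98, 98]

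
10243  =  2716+7527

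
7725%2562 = 39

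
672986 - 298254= 374732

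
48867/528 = 16289/176=92.55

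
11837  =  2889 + 8948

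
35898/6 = 5983 = 5983.00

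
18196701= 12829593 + 5367108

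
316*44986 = 14215576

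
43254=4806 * 9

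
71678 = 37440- - 34238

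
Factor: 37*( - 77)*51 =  - 145299= -3^1*7^1*11^1*17^1* 37^1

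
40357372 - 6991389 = 33365983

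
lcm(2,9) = 18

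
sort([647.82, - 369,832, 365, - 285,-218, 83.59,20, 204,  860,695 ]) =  [-369, - 285 , - 218,20, 83.59,204, 365, 647.82, 695, 832, 860]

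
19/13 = 1 + 6/13=   1.46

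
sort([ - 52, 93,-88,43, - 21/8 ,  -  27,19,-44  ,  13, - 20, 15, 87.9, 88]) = [ - 88, - 52, - 44, - 27 , - 20 , - 21/8, 13,15,19,43,87.9, 88,  93]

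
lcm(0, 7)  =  0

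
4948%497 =475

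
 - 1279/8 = -160 + 1/8 = - 159.88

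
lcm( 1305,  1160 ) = 10440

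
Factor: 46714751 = 46714751^1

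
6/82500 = 1/13750= 0.00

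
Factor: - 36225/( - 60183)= 4025/6687 = 3^(- 2)*5^2*7^1*23^1*743^( - 1 ) 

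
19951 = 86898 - 66947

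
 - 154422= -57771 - 96651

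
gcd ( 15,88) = 1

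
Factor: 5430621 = 3^1*7^2*36943^1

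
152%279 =152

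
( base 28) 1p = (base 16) 35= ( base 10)53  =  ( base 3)1222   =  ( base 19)2F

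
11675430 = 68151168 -56475738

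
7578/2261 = 3+795/2261=3.35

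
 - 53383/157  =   - 53383/157 = - 340.02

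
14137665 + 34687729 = 48825394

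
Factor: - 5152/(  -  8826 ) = 2576/4413 =2^4 * 3^(-1 )*7^1 * 23^1 *1471^( - 1 ) 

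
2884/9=320 + 4/9=320.44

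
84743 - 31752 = 52991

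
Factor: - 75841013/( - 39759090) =2^(  -  1)*3^( - 1 )*5^( - 1)*7^( - 2)*17^( - 1)*37^(-1)*43^( - 1)*241^1*314693^1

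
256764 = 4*64191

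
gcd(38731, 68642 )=7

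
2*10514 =21028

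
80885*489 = 39552765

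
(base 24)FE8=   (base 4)2030120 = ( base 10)8984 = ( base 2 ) 10001100011000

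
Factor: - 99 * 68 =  - 2^2*3^2*11^1*17^1 = - 6732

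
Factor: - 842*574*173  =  -83612284 = - 2^2*7^1 * 41^1*173^1 * 421^1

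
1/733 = 1/733 = 0.00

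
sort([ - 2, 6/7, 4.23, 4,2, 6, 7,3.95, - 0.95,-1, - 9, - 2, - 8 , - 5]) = [ - 9, - 8,-5, - 2, - 2, - 1,-0.95,6/7 , 2, 3.95,  4, 4.23,6, 7]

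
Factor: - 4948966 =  - 2^1*11^1*29^1*7757^1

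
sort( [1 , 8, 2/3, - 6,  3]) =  [-6  ,  2/3,  1, 3, 8 ] 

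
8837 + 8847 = 17684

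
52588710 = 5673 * 9270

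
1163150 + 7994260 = 9157410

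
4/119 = 4/119= 0.03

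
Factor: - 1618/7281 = - 2/9 = - 2^1 *3^( - 2) 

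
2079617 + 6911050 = 8990667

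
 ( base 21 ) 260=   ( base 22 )21i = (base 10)1008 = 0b1111110000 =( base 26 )1CK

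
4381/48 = 4381/48 = 91.27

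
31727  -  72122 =-40395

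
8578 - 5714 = 2864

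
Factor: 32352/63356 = 24/47 = 2^3* 3^1*47^ ( - 1)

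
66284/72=920+11/18 = 920.61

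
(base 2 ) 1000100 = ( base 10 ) 68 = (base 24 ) 2K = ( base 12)58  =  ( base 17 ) 40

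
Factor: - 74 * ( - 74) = 5476 = 2^2*37^2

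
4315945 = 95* 45431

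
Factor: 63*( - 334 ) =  - 2^1*3^2*7^1*167^1 = -  21042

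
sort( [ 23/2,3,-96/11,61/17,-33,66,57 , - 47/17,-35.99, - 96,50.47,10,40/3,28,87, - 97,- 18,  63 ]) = [ - 97,- 96, - 35.99, - 33, - 18,  -  96/11,-47/17,3, 61/17, 10,23/2,40/3,28, 50.47,57,63, 66,  87]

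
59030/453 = 59030/453=130.31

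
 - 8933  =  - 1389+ - 7544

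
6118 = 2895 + 3223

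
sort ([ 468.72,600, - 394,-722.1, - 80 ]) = [ -722.1,- 394 ,-80,468.72,600]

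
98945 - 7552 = 91393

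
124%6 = 4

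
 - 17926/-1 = 17926/1 = 17926.00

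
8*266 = 2128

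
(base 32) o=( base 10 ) 24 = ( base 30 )O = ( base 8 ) 30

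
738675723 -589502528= 149173195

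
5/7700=1/1540 = 0.00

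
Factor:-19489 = -19489^1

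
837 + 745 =1582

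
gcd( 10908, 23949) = 27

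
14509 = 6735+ 7774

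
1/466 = 1/466 = 0.00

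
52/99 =52/99 = 0.53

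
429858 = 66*6513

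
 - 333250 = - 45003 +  -288247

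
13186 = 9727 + 3459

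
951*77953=74133303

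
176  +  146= 322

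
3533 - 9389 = - 5856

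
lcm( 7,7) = 7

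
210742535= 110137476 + 100605059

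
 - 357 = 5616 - 5973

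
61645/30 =2054 + 5/6 = 2054.83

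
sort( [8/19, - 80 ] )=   [  -  80,8/19] 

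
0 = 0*66200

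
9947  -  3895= 6052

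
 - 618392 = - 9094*68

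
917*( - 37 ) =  - 33929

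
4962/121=41 +1/121 = 41.01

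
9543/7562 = 1 + 1981/7562  =  1.26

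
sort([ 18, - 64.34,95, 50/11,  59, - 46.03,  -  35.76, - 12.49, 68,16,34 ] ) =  [ - 64.34,- 46.03, - 35.76, - 12.49,50/11, 16, 18,34, 59, 68,95 ]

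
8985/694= 8985/694 =12.95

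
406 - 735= - 329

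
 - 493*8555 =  - 4217615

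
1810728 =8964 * 202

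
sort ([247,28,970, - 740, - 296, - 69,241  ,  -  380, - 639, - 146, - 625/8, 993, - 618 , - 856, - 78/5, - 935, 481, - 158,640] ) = [-935, -856, - 740, - 639, - 618, - 380, - 296, - 158, - 146, - 625/8,-69, - 78/5,28,241, 247,481,640,970,993 ] 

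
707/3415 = 707/3415 = 0.21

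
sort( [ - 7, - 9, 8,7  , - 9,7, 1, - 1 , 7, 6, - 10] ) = [-10, - 9, - 9, - 7, - 1, 1, 6, 7,7,7,  8 ]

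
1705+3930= 5635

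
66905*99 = 6623595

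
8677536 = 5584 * 1554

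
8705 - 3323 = 5382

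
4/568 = 1/142 = 0.01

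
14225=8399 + 5826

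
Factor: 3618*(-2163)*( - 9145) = 2^1*3^4*5^1*7^1*31^1*59^1*67^1*103^1 = 71566337430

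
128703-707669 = -578966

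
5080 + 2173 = 7253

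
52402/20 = 26201/10= 2620.10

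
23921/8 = 2990 + 1/8  =  2990.12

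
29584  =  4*7396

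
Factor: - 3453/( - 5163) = 1151/1721  =  1151^1*1721^ ( - 1 )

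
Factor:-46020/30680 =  - 3/2 = -2^( - 1)*3^1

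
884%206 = 60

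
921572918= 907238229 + 14334689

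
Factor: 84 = 2^2*3^1 * 7^1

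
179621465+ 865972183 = 1045593648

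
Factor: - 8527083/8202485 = -3^1*5^(-1)*1640497^( - 1 )*2842361^1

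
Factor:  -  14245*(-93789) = 1336024305= 3^2 * 5^1*7^1*11^1*17^1*37^1*613^1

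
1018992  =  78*13064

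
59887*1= 59887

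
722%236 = 14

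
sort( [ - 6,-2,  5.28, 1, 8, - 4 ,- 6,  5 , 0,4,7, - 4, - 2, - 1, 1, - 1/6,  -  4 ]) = [ - 6, - 6, - 4, - 4, - 4,  -  2, - 2, - 1,  -  1/6  ,  0, 1, 1,4,5, 5.28, 7, 8 ] 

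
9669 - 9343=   326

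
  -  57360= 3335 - 60695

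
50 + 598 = 648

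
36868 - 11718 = 25150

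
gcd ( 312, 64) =8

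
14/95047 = 14/95047 = 0.00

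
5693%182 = 51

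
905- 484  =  421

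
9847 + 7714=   17561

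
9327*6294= 58704138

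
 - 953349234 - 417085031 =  - 1370434265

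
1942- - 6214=8156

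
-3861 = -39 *99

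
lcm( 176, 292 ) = 12848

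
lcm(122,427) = 854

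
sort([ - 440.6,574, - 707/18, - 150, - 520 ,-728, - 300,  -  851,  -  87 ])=[  -  851,  -  728, - 520, - 440.6, - 300, - 150 , - 87, - 707/18,574] 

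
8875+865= 9740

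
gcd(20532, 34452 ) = 348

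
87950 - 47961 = 39989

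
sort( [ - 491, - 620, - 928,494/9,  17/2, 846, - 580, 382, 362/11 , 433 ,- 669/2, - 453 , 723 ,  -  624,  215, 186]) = [ - 928,-624, - 620, - 580, - 491 ,-453, - 669/2, 17/2, 362/11 , 494/9, 186,  215,382, 433 , 723,846 ] 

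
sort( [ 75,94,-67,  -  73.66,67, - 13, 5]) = [ - 73.66, - 67, -13, 5,67,75, 94 ]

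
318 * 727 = 231186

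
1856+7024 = 8880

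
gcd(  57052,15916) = 4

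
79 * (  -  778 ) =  - 61462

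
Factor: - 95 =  -5^1*19^1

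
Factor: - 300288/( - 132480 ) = 2^1*3^( - 1)*5^( - 1)*17^1 = 34/15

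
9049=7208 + 1841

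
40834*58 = 2368372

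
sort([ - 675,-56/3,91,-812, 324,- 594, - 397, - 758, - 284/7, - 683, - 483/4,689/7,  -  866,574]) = [  -  866 ,-812, - 758, - 683, - 675 , - 594,- 397, - 483/4, - 284/7, - 56/3,91,689/7, 324,574] 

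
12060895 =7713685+4347210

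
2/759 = 2/759 = 0.00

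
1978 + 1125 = 3103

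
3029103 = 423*7161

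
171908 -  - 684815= 856723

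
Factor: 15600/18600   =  26/31 = 2^1 * 13^1* 31^( - 1)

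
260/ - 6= - 130/3 = - 43.33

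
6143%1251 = 1139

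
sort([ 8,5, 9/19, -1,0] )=[ - 1,0 , 9/19,5,8]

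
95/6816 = 95/6816 = 0.01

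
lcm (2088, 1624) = 14616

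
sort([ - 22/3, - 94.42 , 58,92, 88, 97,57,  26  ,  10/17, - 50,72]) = [ - 94.42, - 50, - 22/3,10/17,26, 57, 58, 72,88,92, 97] 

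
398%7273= 398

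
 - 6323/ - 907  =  6323/907 = 6.97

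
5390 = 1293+4097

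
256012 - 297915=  - 41903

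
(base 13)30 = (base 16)27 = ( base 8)47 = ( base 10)39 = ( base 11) 36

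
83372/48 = 20843/12 = 1736.92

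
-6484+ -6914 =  - 13398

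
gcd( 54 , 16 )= 2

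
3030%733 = 98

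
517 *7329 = 3789093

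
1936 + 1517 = 3453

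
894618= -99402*( - 9 )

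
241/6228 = 241/6228 = 0.04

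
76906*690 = 53065140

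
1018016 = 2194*464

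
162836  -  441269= -278433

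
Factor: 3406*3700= 2^3*5^2*13^1*37^1*131^1 = 12602200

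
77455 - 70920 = 6535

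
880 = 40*22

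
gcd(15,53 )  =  1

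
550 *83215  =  45768250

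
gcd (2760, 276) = 276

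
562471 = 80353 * 7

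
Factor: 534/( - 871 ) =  - 2^1*3^1*13^( -1 )*67^ (  -  1)*89^1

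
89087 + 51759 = 140846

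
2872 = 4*718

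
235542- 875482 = -639940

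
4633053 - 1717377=2915676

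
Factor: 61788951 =3^2*7^2 * 140111^1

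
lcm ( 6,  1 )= 6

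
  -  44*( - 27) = 1188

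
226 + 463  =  689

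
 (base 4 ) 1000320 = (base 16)1038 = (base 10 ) 4152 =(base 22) 8CG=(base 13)1b75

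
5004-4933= 71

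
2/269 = 2/269 =0.01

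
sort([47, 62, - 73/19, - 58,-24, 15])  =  [ - 58,-24, - 73/19,15, 47, 62 ] 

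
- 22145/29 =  - 764 + 11/29=-  763.62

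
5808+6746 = 12554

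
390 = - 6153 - - 6543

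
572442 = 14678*39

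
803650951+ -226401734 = 577249217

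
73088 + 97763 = 170851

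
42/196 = 3/14 = 0.21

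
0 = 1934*0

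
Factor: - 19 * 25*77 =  - 5^2*7^1 * 11^1*19^1 =- 36575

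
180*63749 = 11474820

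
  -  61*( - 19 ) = 1159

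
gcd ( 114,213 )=3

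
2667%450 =417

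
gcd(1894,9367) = 1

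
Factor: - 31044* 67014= -2^3*3^4*13^1*17^1*73^1*199^1= -2080382616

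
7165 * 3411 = 24439815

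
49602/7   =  7086 = 7086.00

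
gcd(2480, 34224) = 496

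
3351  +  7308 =10659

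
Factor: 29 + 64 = 3^1 * 31^1 = 93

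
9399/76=9399/76 = 123.67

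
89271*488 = 43564248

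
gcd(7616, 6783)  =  119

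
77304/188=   19326/47  =  411.19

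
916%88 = 36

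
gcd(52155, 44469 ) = 549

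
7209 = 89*81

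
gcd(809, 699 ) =1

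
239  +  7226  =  7465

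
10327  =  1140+9187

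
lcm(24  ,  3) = 24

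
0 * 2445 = 0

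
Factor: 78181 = 37^1 * 2113^1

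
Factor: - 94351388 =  - 2^2*23587847^1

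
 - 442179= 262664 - 704843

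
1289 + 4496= 5785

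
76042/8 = 38021/4 = 9505.25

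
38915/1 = 38915 =38915.00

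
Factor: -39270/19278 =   -  55/27 =- 3^( - 3)*5^1 * 11^1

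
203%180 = 23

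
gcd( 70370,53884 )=2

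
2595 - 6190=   -3595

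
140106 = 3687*38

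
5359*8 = 42872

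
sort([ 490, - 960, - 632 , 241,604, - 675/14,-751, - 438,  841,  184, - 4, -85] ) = [ - 960,  -  751, - 632,- 438,-85, - 675/14, - 4,184,241, 490, 604, 841 ]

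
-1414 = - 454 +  - 960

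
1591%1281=310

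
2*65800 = 131600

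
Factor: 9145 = 5^1 * 31^1*59^1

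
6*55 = 330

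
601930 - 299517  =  302413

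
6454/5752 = 1 + 351/2876 = 1.12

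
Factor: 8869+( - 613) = 2^6 *3^1* 43^1 = 8256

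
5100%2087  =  926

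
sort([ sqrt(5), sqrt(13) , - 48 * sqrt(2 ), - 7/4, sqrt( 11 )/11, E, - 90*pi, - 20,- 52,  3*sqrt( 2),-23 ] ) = [ - 90*pi, - 48*sqrt(2),-52,  -  23, - 20,-7/4 , sqrt(11) /11 , sqrt(5 ),E,sqrt(13 ), 3*sqrt(2 )]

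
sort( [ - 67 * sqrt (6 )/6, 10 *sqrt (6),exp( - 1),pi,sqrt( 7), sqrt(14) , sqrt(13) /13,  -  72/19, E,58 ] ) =[-67*sqrt(6) /6,-72/19,sqrt(13)/13,exp ( - 1 )  ,  sqrt (7 ), E,pi,sqrt( 14 ),10*sqrt(6),58]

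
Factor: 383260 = 2^2*5^1 * 19163^1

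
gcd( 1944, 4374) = 486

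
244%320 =244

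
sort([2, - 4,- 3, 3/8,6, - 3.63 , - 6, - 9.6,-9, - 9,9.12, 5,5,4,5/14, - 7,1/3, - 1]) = [-9.6, - 9,- 9, - 7, - 6, - 4, - 3.63, - 3, - 1, 1/3,5/14,3/8,2,4,  5,  5,6,9.12 ] 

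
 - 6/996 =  - 1/166= -0.01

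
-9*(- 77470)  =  697230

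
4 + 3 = 7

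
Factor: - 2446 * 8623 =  - 2^1*1223^1 * 8623^1  =  - 21091858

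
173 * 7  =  1211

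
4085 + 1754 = 5839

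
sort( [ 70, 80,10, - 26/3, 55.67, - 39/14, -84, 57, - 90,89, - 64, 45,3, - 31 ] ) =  [ - 90, - 84,  -  64, - 31, - 26/3, - 39/14,3, 10, 45, 55.67, 57, 70 , 80, 89]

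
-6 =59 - 65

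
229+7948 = 8177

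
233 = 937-704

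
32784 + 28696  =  61480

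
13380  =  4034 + 9346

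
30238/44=687  +  5/22 = 687.23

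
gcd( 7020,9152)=52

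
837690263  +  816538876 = 1654229139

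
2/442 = 1/221  =  0.00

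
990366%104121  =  53277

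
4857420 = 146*33270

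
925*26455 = 24470875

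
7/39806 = 7/39806 = 0.00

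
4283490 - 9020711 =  - 4737221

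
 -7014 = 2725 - 9739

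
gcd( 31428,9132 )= 12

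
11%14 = 11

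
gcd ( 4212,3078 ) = 162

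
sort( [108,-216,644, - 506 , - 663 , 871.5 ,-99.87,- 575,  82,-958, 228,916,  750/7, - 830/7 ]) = [ - 958,-663,  -  575, - 506, - 216, - 830/7 , - 99.87, 82, 750/7,108 , 228,644, 871.5,916 ]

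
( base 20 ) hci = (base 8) 15622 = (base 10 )7058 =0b1101110010010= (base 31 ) 7AL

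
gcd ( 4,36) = 4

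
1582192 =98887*16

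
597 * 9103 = 5434491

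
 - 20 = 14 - 34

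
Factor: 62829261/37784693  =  3^2*11^1* 17^( - 1)*23^1* 41^1*673^1*2222629^( - 1)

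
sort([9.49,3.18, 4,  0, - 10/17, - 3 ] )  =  [-3, - 10/17,  0 , 3.18,4,9.49]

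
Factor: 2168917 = 2168917^1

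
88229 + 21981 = 110210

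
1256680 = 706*1780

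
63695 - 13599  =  50096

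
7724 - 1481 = 6243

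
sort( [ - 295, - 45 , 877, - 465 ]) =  [-465, - 295, -45,  877] 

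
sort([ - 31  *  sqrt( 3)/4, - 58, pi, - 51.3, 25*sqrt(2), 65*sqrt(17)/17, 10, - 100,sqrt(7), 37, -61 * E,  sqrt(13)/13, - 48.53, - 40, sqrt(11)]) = [ - 61*E, - 100, - 58,-51.3, - 48.53, - 40, - 31*sqrt(3 )/4, sqrt( 13)/13,sqrt(7), pi, sqrt (11 ),10 , 65*sqrt( 17 ) /17, 25*sqrt(2),37 ] 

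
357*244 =87108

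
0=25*0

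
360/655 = 72/131 = 0.55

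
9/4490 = 9/4490 = 0.00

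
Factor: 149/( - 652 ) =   -  2^ ( - 2)*149^1*163^( - 1)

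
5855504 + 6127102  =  11982606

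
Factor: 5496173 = 41^1*134053^1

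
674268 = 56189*12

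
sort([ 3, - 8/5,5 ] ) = [  -  8/5, 3,  5] 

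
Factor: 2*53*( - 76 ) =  - 8056 = - 2^3*19^1*53^1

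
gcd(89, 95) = 1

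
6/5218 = 3/2609 = 0.00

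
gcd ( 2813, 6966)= 1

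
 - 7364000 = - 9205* 800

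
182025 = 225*809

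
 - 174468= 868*(-201 )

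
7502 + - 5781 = 1721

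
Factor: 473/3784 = 1/8=2^ ( - 3)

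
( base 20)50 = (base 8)144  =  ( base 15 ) 6a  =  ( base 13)79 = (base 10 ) 100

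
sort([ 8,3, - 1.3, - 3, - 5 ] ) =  [ - 5, - 3, - 1.3,3,8]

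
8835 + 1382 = 10217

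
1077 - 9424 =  - 8347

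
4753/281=4753/281=16.91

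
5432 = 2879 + 2553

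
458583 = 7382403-6923820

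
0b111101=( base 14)45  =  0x3D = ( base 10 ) 61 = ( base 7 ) 115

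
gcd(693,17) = 1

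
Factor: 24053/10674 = 2^( - 1 )*3^ ( - 2 ) * 67^1*359^1*593^(  -  1) 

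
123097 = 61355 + 61742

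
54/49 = 1+5/49 = 1.10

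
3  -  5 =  - 2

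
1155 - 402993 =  - 401838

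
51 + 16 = 67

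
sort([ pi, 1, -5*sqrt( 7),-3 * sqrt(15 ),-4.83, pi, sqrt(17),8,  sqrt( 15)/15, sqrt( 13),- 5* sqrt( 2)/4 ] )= [-5*sqrt( 7 ), - 3*sqrt( 15),-4.83,-5*sqrt( 2) /4, sqrt(15) /15,1,pi,pi, sqrt(13), sqrt( 17),8] 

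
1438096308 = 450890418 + 987205890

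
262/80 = 3 + 11/40=3.27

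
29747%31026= 29747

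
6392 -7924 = - 1532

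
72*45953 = 3308616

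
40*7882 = 315280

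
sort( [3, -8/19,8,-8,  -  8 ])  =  [ - 8 , - 8,-8/19, 3,8]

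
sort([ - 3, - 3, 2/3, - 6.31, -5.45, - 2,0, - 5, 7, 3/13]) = [ -6.31,-5.45, - 5,  -  3 , - 3, - 2,  0, 3/13,2/3, 7]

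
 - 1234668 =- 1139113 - 95555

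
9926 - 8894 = 1032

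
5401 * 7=37807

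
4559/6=4559/6 = 759.83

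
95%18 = 5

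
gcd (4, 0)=4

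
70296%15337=8948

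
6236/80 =77+19/20 = 77.95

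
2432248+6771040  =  9203288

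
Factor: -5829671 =  -  83^1*70237^1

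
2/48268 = 1/24134  =  0.00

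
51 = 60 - 9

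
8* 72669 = 581352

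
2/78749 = 2/78749 = 0.00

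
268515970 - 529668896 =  - 261152926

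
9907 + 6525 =16432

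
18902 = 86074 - 67172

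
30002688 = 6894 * 4352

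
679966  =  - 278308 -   -  958274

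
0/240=0 = 0.00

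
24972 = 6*4162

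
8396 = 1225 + 7171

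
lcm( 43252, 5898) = 129756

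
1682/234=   7 + 22/117=7.19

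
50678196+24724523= 75402719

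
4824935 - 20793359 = -15968424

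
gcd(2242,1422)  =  2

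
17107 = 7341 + 9766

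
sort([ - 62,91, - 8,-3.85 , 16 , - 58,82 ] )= [ - 62, - 58, - 8, - 3.85, 16,82, 91 ] 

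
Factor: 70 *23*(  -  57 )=  -  2^1*3^1*5^1*7^1*19^1*23^1 = - 91770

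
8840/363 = 8840/363 = 24.35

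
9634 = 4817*2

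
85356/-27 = -3162 + 2/3  =  - 3161.33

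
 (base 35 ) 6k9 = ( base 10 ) 8059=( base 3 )102001111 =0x1F7B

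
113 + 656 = 769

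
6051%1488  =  99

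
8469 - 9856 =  - 1387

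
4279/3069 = 1+110/279 = 1.39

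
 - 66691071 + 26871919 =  - 39819152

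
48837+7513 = 56350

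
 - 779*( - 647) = 504013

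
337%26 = 25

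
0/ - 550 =0/1 = - 0.00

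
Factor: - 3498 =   -  2^1*3^1*11^1 * 53^1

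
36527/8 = 36527/8= 4565.88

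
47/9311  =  47/9311=0.01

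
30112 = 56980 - 26868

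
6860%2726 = 1408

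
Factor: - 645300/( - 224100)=239/83= 83^ ( - 1)*239^1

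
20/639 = 20/639  =  0.03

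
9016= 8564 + 452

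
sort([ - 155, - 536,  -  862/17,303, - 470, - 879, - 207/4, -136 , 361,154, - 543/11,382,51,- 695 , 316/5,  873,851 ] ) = [ - 879, - 695, - 536,- 470, - 155, - 136,-207/4,- 862/17, - 543/11, 51,316/5,154,  303, 361,382, 851,873] 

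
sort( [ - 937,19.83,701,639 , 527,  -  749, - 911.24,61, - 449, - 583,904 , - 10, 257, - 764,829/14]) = [ - 937,-911.24, - 764,-749, - 583, - 449, - 10,19.83,829/14,61,  257 , 527, 639,701,904 ] 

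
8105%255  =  200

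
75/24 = 3 + 1/8 =3.12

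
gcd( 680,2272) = 8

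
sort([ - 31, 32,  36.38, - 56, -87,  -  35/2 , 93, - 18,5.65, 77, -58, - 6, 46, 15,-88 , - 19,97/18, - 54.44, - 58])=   [ - 88, - 87 , - 58, - 58, - 56, - 54.44, - 31, - 19, - 18, - 35/2, - 6,97/18, 5.65, 15, 32, 36.38,46,77,93] 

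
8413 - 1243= 7170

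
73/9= 8 + 1/9 = 8.11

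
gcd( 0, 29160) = 29160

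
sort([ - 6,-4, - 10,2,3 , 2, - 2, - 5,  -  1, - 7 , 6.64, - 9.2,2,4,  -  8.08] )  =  [ - 10,  -  9.2,-8.08,-7,  -  6 ,-5, - 4,  -  2, - 1,2,2,2,3,  4, 6.64 ]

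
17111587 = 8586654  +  8524933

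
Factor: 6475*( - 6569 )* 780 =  - 33176734500 = - 2^2*3^1*5^3*7^1*13^1* 37^1*6569^1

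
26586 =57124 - 30538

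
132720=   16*8295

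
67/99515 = 67/99515 = 0.00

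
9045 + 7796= 16841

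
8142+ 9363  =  17505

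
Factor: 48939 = 3^1 *11^1* 1483^1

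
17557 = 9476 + 8081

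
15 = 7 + 8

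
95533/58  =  1647  +  7/58 = 1647.12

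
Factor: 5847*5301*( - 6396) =-198243681012 = -2^2*3^4*13^1* 19^1*31^1*41^1*1949^1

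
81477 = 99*823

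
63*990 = 62370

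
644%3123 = 644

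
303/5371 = 303/5371  =  0.06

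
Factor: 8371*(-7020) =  -2^2*3^3*5^1*11^1*13^1*761^1 = - 58764420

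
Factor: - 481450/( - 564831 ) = 2^1 *3^( - 2 )  *  5^2* 97^(- 1)*647^ ( - 1 )*9629^1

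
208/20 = 10 + 2/5 = 10.40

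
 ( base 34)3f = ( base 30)3R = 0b1110101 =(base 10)117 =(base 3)11100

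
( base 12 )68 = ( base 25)35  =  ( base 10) 80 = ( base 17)4C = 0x50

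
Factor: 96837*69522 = 6732301914 = 2^1 *3^2*13^2*191^1*11587^1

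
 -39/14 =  - 3 + 3/14 = - 2.79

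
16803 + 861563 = 878366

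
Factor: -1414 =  - 2^1 * 7^1*101^1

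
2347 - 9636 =-7289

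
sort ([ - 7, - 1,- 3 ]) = [-7, - 3 , - 1 ] 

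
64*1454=93056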